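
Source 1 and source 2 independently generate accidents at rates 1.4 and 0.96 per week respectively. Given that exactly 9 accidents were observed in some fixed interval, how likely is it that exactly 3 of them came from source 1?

0.0794

Given the total, each event is independently from source 1 with probability p = λ_1/(λ_1+λ_2) = 1.4/2.36 ≈ 0.5932.
So K ~ Binomial(9, 1.4/2.36): P(K = 3) = C(9,3) · (1.4/2.36)^3 · (0.96/2.36)^6 ≈ 0.0794.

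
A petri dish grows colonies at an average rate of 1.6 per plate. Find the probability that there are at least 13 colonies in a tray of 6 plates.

Over the interval, μ = 1.6 × 6 = 9.6 (a tray of 6 plates = 6 plates).
P(N ≥ 13) = 1 − P(N ≤ 12) = 1 − Σ_{j=0}^{12} e^(−μ) μ^j/j! ≈ 0.1721.

0.1721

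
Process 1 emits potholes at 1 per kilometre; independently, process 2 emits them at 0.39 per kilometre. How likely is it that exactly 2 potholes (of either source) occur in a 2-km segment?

0.2397

Independent Poisson processes superpose: combined rate λ = 1 + 0.39 = 1.39 per kilometre.
Over the interval, μ = 1.39 × 2 = 2.78 (a 2-km segment = 2 kilometres).
P(N = 2) = e^(−2.78) · 2.78^2/2! ≈ 0.2397.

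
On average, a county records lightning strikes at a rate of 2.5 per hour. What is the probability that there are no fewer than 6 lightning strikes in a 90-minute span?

0.1771

Over the interval, μ = 2.5 × 1.5 = 3.75 (a 90-minute span = 1.5 hours).
P(N ≥ 6) = 1 − P(N ≤ 5) = 1 − Σ_{j=0}^{5} e^(−μ) μ^j/j! ≈ 0.1771.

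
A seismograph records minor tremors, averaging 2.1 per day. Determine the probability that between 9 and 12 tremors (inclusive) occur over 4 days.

Over the interval, μ = 2.1 × 4 = 8.4 (4 days).
P(9 ≤ N ≤ 12) = Σ_{j=9}^{12} e^(−8.4) · 8.4^j/j! ≈ 0.3781.

0.3781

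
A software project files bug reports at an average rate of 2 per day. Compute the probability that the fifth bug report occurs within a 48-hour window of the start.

Over the interval, μ = 2 × 2 = 4 (a 48-hour window = 2 days).
The fifth arrival falls in the interval iff at least 5 events occur there: P(S_5 ≤ t) = P(N ≥ 5) = 1 − P(N ≤ 4) ≈ 0.3712.

0.3712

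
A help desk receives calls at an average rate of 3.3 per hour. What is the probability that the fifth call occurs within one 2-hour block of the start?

Over the interval, μ = 3.3 × 2 = 6.6 (a 2-hour block = 2 hours).
The fifth arrival falls in the interval iff at least 5 events occur there: P(S_5 ≤ t) = P(N ≥ 5) = 1 − P(N ≤ 4) ≈ 0.7873.

0.7873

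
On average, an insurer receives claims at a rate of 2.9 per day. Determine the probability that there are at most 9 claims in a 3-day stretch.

Over the interval, μ = 2.9 × 3 = 8.7 (a 3-day stretch = 3 days).
P(N ≤ 9) = Σ_{j=0}^{9} e^(−μ) μ^j/j! ≈ 0.6269.

0.6269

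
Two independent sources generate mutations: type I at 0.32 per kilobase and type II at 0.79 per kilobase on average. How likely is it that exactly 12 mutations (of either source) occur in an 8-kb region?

Independent Poisson processes superpose: combined rate λ = 0.32 + 0.79 = 1.11 per kilobase.
Over the interval, μ = 1.11 × 8 = 8.88 (an 8-kb region = 8 kilobases).
P(N = 12) = e^(−8.88) · 8.88^12/12! ≈ 0.0698.

0.0698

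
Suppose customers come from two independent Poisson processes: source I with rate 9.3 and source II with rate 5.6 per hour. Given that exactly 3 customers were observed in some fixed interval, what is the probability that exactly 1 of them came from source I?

0.2645

Given the total, each event is independently from source I with probability p = λ_I/(λ_I+λ_II) = 9.3/14.9 ≈ 0.6242.
So K ~ Binomial(3, 9.3/14.9): P(K = 1) = C(3,1) · (9.3/14.9)^1 · (5.6/14.9)^2 ≈ 0.2645.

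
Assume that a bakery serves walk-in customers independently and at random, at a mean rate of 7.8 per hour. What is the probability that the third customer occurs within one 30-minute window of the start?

Over the interval, μ = 7.8 × 0.5 = 3.9 (a 30-minute window = 0.5 hours).
The third arrival falls in the interval iff at least 3 events occur there: P(S_3 ≤ t) = P(N ≥ 3) = 1 − P(N ≤ 2) ≈ 0.7469.

0.7469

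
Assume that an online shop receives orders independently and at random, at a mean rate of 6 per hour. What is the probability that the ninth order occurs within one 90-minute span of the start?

0.5443

Over the interval, μ = 6 × 1.5 = 9 (a 90-minute span = 1.5 hours).
The ninth arrival falls in the interval iff at least 9 events occur there: P(S_9 ≤ t) = P(N ≥ 9) = 1 − P(N ≤ 8) ≈ 0.5443.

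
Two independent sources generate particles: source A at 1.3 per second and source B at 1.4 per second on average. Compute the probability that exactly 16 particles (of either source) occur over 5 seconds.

Independent Poisson processes superpose: combined rate λ = 1.3 + 1.4 = 2.7 per second.
Over the interval, μ = 2.7 × 5 = 13.5 (5 seconds).
P(N = 16) = e^(−13.5) · 13.5^16/16! ≈ 0.0798.

0.0798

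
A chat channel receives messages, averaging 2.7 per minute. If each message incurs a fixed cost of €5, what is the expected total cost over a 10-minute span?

E[N] = 2.7 × 10 = 27 (a 10-minute span = 10 minutes); E[cost] = 27 × €5 = €135.

€135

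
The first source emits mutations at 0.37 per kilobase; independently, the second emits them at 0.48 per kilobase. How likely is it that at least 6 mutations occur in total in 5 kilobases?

Independent Poisson processes superpose: combined rate λ = 0.37 + 0.48 = 0.85 per kilobase.
Over the interval, μ = 0.85 × 5 = 4.25 (5 kilobases).
P(N ≥ 6) = 1 − P(N ≤ 5) ≈ 0.2551.

0.2551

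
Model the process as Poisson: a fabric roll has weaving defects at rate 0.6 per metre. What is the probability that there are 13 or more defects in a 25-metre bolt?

0.7324

Over the interval, μ = 0.6 × 25 = 15 (a 25-metre bolt = 25 metres).
P(N ≥ 13) = 1 − P(N ≤ 12) = 1 − Σ_{j=0}^{12} e^(−μ) μ^j/j! ≈ 0.7324.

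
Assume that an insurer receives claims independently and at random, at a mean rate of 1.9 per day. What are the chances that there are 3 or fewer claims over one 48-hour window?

Over the interval, μ = 1.9 × 2 = 3.8 (a 48-hour window = 2 days).
P(N ≤ 3) = Σ_{j=0}^{3} e^(−μ) μ^j/j! ≈ 0.4735.

0.4735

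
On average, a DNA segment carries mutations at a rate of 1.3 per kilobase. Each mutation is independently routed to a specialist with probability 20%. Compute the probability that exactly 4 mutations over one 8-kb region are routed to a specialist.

Thinning: the mutations that are routed to a specialist themselves form a Poisson process with rate 0.2 × 1.3 = 0.26 per kilobase.
Over the interval, μ = 0.26 × 8 = 2.08 (an 8-kb region = 8 kilobases).
P(N = 4) = e^(−2.08) · 2.08^4/4! ≈ 0.0974.

0.0974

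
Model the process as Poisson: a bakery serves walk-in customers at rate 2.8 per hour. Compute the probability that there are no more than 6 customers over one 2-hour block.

0.6703

Over the interval, μ = 2.8 × 2 = 5.6 (a 2-hour block = 2 hours).
P(N ≤ 6) = Σ_{j=0}^{6} e^(−μ) μ^j/j! ≈ 0.6703.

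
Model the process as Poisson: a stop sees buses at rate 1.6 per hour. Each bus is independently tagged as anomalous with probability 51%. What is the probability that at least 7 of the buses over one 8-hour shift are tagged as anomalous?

Thinning: the buses that are tagged as anomalous themselves form a Poisson process with rate 0.51 × 1.6 = 0.816 per hour.
Over the interval, μ = 0.816 × 8 = 6.528 (an 8-hour shift = 8 hours).
P(N ≥ 7) = 1 − P(N ≤ 6) ≈ 0.4779.

0.4779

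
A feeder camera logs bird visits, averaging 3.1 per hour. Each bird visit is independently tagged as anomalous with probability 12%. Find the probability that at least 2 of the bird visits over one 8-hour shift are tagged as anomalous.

Thinning: the bird visits that are tagged as anomalous themselves form a Poisson process with rate 0.12 × 3.1 = 0.372 per hour.
Over the interval, μ = 0.372 × 8 = 2.976 (an 8-hour shift = 8 hours).
P(N ≥ 2) = 1 − P(N ≤ 1) ≈ 0.7972.

0.7972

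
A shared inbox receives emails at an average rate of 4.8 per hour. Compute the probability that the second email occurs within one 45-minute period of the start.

Over the interval, μ = 4.8 × 0.75 = 3.6 (a 45-minute period = 0.75 hours).
The second arrival falls in the interval iff at least 2 events occur there: P(S_2 ≤ t) = P(N ≥ 2) = 1 − P(N ≤ 1) ≈ 0.8743.

0.8743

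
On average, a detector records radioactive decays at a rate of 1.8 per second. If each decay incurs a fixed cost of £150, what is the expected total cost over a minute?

E[N] = 1.8 × 60 = 108 (a minute = 60 seconds); E[cost] = 108 × £150 = £16200.

£16200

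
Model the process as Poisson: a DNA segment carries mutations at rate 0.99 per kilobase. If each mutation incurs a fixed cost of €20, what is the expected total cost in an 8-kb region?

€158.4

E[N] = 0.99 × 8 = 7.92 (an 8-kb region = 8 kilobases); E[cost] = 7.92 × €20 = €158.4.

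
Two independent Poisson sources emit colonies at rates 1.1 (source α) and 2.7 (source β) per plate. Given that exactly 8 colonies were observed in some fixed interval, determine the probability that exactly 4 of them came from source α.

Given the total, each event is independently from source α with probability p = λ_α/(λ_α+λ_β) = 1.1/3.8 ≈ 0.2895.
So K ~ Binomial(8, 1.1/3.8): P(K = 4) = C(8,4) · (1.1/3.8)^4 · (2.7/3.8)^4 ≈ 0.1253.

0.1253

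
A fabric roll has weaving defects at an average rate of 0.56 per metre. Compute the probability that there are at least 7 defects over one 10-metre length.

Over the interval, μ = 0.56 × 10 = 5.6 (a 10-metre length = 10 metres).
P(N ≥ 7) = 1 − P(N ≤ 6) = 1 − Σ_{j=0}^{6} e^(−μ) μ^j/j! ≈ 0.3297.

0.3297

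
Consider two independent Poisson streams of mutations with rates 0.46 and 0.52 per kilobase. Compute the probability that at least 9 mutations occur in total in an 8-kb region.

0.3851

Independent Poisson processes superpose: combined rate λ = 0.46 + 0.52 = 0.98 per kilobase.
Over the interval, μ = 0.98 × 8 = 7.84 (an 8-kb region = 8 kilobases).
P(N ≥ 9) = 1 − P(N ≤ 8) ≈ 0.3851.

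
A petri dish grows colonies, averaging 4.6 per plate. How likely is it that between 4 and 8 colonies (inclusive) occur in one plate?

0.6292

With mean μ = 4.6 per plate,
P(4 ≤ N ≤ 8) = Σ_{j=4}^{8} e^(−4.6) · 4.6^j/j! ≈ 0.6292.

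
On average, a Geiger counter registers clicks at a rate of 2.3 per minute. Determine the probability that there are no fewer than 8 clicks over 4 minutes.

Over the interval, μ = 2.3 × 4 = 9.2 (4 minutes).
P(N ≥ 8) = 1 − P(N ≤ 7) = 1 − Σ_{j=0}^{7} e^(−μ) μ^j/j! ≈ 0.6990.

0.6990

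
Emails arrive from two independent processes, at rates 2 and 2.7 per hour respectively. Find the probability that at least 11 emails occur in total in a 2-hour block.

Independent Poisson processes superpose: combined rate λ = 2 + 2.7 = 4.7 per hour.
Over the interval, μ = 4.7 × 2 = 9.4 (a 2-hour block = 2 hours).
P(N ≥ 11) = 1 − P(N ≤ 10) ≈ 0.3424.

0.3424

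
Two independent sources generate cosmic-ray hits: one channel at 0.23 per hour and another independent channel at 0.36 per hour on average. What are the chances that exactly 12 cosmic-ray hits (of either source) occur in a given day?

0.0961

Independent Poisson processes superpose: combined rate λ = 0.23 + 0.36 = 0.59 per hour.
Over the interval, μ = 0.59 × 24 = 14.16 (a day = 24 hours).
P(N = 12) = e^(−14.16) · 14.16^12/12! ≈ 0.0961.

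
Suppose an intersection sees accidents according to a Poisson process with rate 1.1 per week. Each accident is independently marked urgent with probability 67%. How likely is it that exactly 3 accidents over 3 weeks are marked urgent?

Thinning: the accidents that are marked urgent themselves form a Poisson process with rate 0.67 × 1.1 = 0.737 per week.
Over the interval, μ = 0.737 × 3 = 2.211 (3 weeks).
P(N = 3) = e^(−2.211) · 2.211^3/3! ≈ 0.1974.

0.1974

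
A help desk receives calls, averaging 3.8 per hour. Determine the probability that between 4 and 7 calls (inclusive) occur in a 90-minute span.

0.6041

Over the interval, μ = 3.8 × 1.5 = 5.7 (a 90-minute span = 1.5 hours).
P(4 ≤ N ≤ 7) = Σ_{j=4}^{7} e^(−5.7) · 5.7^j/j! ≈ 0.6041.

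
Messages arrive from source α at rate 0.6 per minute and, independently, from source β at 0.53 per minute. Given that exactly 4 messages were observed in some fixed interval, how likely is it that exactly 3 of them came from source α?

0.2809

Given the total, each event is independently from source α with probability p = λ_α/(λ_α+λ_β) = 0.6/1.13 ≈ 0.5310.
So K ~ Binomial(4, 0.6/1.13): P(K = 3) = C(4,3) · (0.6/1.13)^3 · (0.53/1.13)^1 ≈ 0.2809.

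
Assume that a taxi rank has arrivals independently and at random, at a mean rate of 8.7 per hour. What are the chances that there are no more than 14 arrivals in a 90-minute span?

Over the interval, μ = 8.7 × 1.5 = 13.05 (a 90-minute span = 1.5 hours).
P(N ≤ 14) = Σ_{j=0}^{14} e^(−μ) μ^j/j! ≈ 0.6700.

0.6700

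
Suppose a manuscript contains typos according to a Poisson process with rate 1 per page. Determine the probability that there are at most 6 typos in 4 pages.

0.8893

Over the interval, μ = 1 × 4 = 4 (4 pages).
P(N ≤ 6) = Σ_{j=0}^{6} e^(−μ) μ^j/j! ≈ 0.8893.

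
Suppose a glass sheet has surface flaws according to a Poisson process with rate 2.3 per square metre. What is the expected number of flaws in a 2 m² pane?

4.6

E[N] = λt = 2.3 × 2 = 4.6 (a 2 m² pane = 2 square metres).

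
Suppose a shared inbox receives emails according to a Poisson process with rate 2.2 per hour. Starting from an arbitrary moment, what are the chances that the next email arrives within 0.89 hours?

0.8589

Inter-arrival times are exponential with rate λ = 2.2 per hour.
P(T ≤ 0.89) = 1 − e^(−λt) = 1 − e^(−2.2 × 0.89) = 1 − e^(−1.958) ≈ 0.8589.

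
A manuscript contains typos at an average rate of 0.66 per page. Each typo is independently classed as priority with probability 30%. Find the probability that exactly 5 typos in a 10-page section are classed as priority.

0.0350

Thinning: the typos that are classed as priority themselves form a Poisson process with rate 0.3 × 0.66 = 0.198 per page.
Over the interval, μ = 0.198 × 10 = 1.98 (a 10-page section = 10 pages).
P(N = 5) = e^(−1.98) · 1.98^5/5! ≈ 0.0350.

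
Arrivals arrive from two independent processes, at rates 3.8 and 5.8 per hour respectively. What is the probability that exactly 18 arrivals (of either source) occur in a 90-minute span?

0.0617

Independent Poisson processes superpose: combined rate λ = 3.8 + 5.8 = 9.6 per hour.
Over the interval, μ = 9.6 × 1.5 = 14.4 (a 90-minute span = 1.5 hours).
P(N = 18) = e^(−14.4) · 14.4^18/18! ≈ 0.0617.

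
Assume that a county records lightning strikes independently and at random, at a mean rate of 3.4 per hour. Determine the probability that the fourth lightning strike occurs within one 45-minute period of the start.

Over the interval, μ = 3.4 × 0.75 = 2.55 (a 45-minute period = 0.75 hours).
The fourth arrival falls in the interval iff at least 4 events occur there: P(S_4 ≤ t) = P(N ≥ 4) = 1 − P(N ≤ 3) ≈ 0.2532.

0.2532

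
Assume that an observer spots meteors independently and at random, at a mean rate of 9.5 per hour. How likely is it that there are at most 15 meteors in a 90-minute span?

0.6444

Over the interval, μ = 9.5 × 1.5 = 14.25 (a 90-minute span = 1.5 hours).
P(N ≤ 15) = Σ_{j=0}^{15} e^(−μ) μ^j/j! ≈ 0.6444.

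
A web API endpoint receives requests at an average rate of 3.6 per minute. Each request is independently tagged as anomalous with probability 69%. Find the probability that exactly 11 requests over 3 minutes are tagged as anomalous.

Thinning: the requests that are tagged as anomalous themselves form a Poisson process with rate 0.69 × 3.6 = 2.484 per minute.
Over the interval, μ = 2.484 × 3 = 7.452 (3 minutes).
P(N = 11) = e^(−7.452) · 7.452^11/11! ≈ 0.0572.

0.0572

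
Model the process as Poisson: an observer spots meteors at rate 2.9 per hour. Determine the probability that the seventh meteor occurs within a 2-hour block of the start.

Over the interval, μ = 2.9 × 2 = 5.8 (a 2-hour block = 2 hours).
The seventh arrival falls in the interval iff at least 7 events occur there: P(S_7 ≤ t) = P(N ≥ 7) = 1 − P(N ≤ 6) ≈ 0.3616.

0.3616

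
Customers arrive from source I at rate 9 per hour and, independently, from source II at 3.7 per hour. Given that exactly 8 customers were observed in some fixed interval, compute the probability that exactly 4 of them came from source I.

0.1272

Given the total, each event is independently from source I with probability p = λ_I/(λ_I+λ_II) = 9/12.7 ≈ 0.7087.
So K ~ Binomial(8, 9/12.7): P(K = 4) = C(8,4) · (9/12.7)^4 · (3.7/12.7)^4 ≈ 0.1272.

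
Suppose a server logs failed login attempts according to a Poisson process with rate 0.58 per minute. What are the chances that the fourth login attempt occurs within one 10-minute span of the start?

0.8300

Over the interval, μ = 0.58 × 10 = 5.8 (a 10-minute span = 10 minutes).
The fourth arrival falls in the interval iff at least 4 events occur there: P(S_4 ≤ t) = P(N ≥ 4) = 1 − P(N ≤ 3) ≈ 0.8300.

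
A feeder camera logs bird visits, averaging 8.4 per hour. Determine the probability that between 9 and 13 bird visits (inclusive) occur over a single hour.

With mean μ = 8.4 per hour,
P(9 ≤ N ≤ 13) = Σ_{j=9}^{13} e^(−8.4) · 8.4^j/j! ≈ 0.4155.

0.4155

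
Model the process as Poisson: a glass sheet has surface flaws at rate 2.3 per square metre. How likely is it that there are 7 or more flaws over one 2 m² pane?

Over the interval, μ = 2.3 × 2 = 4.6 (a 2 m² pane = 2 square metres).
P(N ≥ 7) = 1 − P(N ≤ 6) = 1 − Σ_{j=0}^{6} e^(−μ) μ^j/j! ≈ 0.1820.

0.1820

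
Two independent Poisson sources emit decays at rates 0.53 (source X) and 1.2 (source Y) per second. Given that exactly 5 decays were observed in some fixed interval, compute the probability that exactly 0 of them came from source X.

0.1606

Given the total, each event is independently from source X with probability p = λ_X/(λ_X+λ_Y) = 0.53/1.73 ≈ 0.3064.
So K ~ Binomial(5, 0.53/1.73): P(K = 0) = C(5,0) · (0.53/1.73)^0 · (1.2/1.73)^5 ≈ 0.1606.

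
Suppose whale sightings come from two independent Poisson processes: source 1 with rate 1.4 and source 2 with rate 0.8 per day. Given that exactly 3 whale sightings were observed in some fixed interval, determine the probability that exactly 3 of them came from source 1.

Given the total, each event is independently from source 1 with probability p = λ_1/(λ_1+λ_2) = 1.4/2.2 ≈ 0.6364.
So K ~ Binomial(3, 1.4/2.2): P(K = 3) = C(3,3) · (1.4/2.2)^3 · (0.8/2.2)^0 ≈ 0.2577.

0.2577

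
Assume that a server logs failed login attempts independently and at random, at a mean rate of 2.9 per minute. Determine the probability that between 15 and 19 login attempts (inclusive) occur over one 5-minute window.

0.3836

Over the interval, μ = 2.9 × 5 = 14.5 (a 5-minute window = 5 minutes).
P(15 ≤ N ≤ 19) = Σ_{j=15}^{19} e^(−14.5) · 14.5^j/j! ≈ 0.3836.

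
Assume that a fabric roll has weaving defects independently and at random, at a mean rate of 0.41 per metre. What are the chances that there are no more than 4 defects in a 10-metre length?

Over the interval, μ = 0.41 × 10 = 4.1 (a 10-metre length = 10 metres).
P(N ≤ 4) = Σ_{j=0}^{4} e^(−μ) μ^j/j! ≈ 0.6093.

0.6093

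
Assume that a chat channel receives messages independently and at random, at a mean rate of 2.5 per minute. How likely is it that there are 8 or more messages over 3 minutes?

Over the interval, μ = 2.5 × 3 = 7.5 (3 minutes).
P(N ≥ 8) = 1 − P(N ≤ 7) = 1 − Σ_{j=0}^{7} e^(−μ) μ^j/j! ≈ 0.4754.

0.4754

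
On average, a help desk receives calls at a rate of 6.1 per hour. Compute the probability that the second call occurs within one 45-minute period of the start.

Over the interval, μ = 6.1 × 0.75 = 4.575 (a 45-minute period = 0.75 hours).
The second arrival falls in the interval iff at least 2 events occur there: P(S_2 ≤ t) = P(N ≥ 2) = 1 − P(N ≤ 1) ≈ 0.9425.

0.9425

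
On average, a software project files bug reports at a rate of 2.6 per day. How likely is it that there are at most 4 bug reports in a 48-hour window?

Over the interval, μ = 2.6 × 2 = 5.2 (a 48-hour window = 2 days).
P(N ≤ 4) = Σ_{j=0}^{4} e^(−μ) μ^j/j! ≈ 0.4061.

0.4061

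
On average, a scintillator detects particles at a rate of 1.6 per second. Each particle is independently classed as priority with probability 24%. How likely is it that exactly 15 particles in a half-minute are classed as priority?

0.0634

Thinning: the particles that are classed as priority themselves form a Poisson process with rate 0.24 × 1.6 = 0.384 per second.
Over the interval, μ = 0.384 × 30 = 11.52 (a half-minute = 30 seconds).
P(N = 15) = e^(−11.52) · 11.52^15/15! ≈ 0.0634.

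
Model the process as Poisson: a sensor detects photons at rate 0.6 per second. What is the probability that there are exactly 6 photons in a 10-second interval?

0.1606

Over the interval, μ = 0.6 × 10 = 6 (a 10-second interval = 10 seconds).
P(N = 6) = e^(−μ) μ^6/6! = e^(−6) · 6^6/720 ≈ 0.1606.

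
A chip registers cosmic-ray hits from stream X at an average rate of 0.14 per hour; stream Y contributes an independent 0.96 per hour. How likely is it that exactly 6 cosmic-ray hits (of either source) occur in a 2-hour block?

Independent Poisson processes superpose: combined rate λ = 0.14 + 0.96 = 1.1 per hour.
Over the interval, μ = 1.1 × 2 = 2.2 (a 2-hour block = 2 hours).
P(N = 6) = e^(−2.2) · 2.2^6/6! ≈ 0.0174.

0.0174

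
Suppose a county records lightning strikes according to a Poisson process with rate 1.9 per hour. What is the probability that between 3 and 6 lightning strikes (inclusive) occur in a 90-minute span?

Over the interval, μ = 1.9 × 1.5 = 2.85 (a 90-minute span = 1.5 hours).
P(3 ≤ N ≤ 6) = Σ_{j=3}^{6} e^(−2.85) · 2.85^j/j! ≈ 0.5159.

0.5159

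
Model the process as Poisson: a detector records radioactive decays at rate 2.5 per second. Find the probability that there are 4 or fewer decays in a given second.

With mean μ = 2.5 per second,
P(N ≤ 4) = Σ_{j=0}^{4} e^(−μ) μ^j/j! ≈ 0.8912.

0.8912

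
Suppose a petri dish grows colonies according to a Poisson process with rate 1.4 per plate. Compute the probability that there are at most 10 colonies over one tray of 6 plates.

0.7743

Over the interval, μ = 1.4 × 6 = 8.4 (a tray of 6 plates = 6 plates).
P(N ≤ 10) = Σ_{j=0}^{10} e^(−μ) μ^j/j! ≈ 0.7743.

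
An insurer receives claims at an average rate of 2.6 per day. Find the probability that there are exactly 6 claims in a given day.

0.0319

With mean μ = 2.6 per day,
P(N = 6) = e^(−μ) μ^6/6! = e^(−2.6) · 2.6^6/720 ≈ 0.0319.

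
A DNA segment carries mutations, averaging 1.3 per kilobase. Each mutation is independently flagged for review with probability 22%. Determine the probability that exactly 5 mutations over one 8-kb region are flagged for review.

0.0530

Thinning: the mutations that are flagged for review themselves form a Poisson process with rate 0.22 × 1.3 = 0.286 per kilobase.
Over the interval, μ = 0.286 × 8 = 2.288 (an 8-kb region = 8 kilobases).
P(N = 5) = e^(−2.288) · 2.288^5/5! ≈ 0.0530.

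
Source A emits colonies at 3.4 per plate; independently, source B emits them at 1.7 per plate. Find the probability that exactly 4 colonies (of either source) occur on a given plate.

Independent Poisson processes superpose: combined rate λ = 3.4 + 1.7 = 5.1 per plate.
So μ = 5.1.
P(N = 4) = e^(−5.1) · 5.1^4/4! ≈ 0.1719.

0.1719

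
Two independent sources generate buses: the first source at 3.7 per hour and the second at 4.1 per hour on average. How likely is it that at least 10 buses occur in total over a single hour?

0.2589

Independent Poisson processes superpose: combined rate λ = 3.7 + 4.1 = 7.8 per hour.
So μ = 7.8.
P(N ≥ 10) = 1 − P(N ≤ 9) ≈ 0.2589.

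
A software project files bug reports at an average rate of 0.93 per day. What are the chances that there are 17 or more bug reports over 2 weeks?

Over the interval, μ = 0.93 × 14 = 13.02 (2 weeks = 14 days).
P(N ≥ 17) = 1 − P(N ≤ 16) = 1 − Σ_{j=0}^{16} e^(−μ) μ^j/j! ≈ 0.1659.

0.1659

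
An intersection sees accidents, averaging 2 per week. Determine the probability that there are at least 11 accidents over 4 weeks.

Over the interval, μ = 2 × 4 = 8 (4 weeks).
P(N ≥ 11) = 1 − P(N ≤ 10) = 1 − Σ_{j=0}^{10} e^(−μ) μ^j/j! ≈ 0.1841.

0.1841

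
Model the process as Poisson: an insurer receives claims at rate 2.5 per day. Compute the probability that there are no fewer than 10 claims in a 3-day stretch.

0.2236

Over the interval, μ = 2.5 × 3 = 7.5 (a 3-day stretch = 3 days).
P(N ≥ 10) = 1 − P(N ≤ 9) = 1 − Σ_{j=0}^{9} e^(−μ) μ^j/j! ≈ 0.2236.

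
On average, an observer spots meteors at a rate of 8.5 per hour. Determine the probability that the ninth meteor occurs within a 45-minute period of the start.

Over the interval, μ = 8.5 × 0.75 = 6.375 (a 45-minute period = 0.75 hours).
The ninth arrival falls in the interval iff at least 9 events occur there: P(S_9 ≤ t) = P(N ≥ 9) = 1 − P(N ≤ 8) ≈ 0.1938.

0.1938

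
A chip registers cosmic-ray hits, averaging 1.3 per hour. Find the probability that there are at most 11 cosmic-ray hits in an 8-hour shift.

0.6505

Over the interval, μ = 1.3 × 8 = 10.4 (an 8-hour shift = 8 hours).
P(N ≤ 11) = Σ_{j=0}^{11} e^(−μ) μ^j/j! ≈ 0.6505.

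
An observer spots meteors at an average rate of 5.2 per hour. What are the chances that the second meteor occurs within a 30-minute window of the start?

0.7326

Over the interval, μ = 5.2 × 0.5 = 2.6 (a 30-minute window = 0.5 hours).
The second arrival falls in the interval iff at least 2 events occur there: P(S_2 ≤ t) = P(N ≥ 2) = 1 − P(N ≤ 1) ≈ 0.7326.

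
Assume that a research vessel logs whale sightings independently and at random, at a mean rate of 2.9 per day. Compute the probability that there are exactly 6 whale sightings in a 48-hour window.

0.1601

Over the interval, μ = 2.9 × 2 = 5.8 (a 48-hour window = 2 days).
P(N = 6) = e^(−μ) μ^6/6! = e^(−5.8) · 5.8^6/720 ≈ 0.1601.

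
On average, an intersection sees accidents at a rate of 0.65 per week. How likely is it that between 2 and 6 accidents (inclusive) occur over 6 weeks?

0.8003

Over the interval, μ = 0.65 × 6 = 3.9 (6 weeks).
P(2 ≤ N ≤ 6) = Σ_{j=2}^{6} e^(−3.9) · 3.9^j/j! ≈ 0.8003.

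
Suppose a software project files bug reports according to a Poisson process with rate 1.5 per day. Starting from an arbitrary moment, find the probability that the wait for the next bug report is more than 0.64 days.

The wait for the next event is exponential with rate λ = 1.5 per day.
P(T > 0.64) = e^(−λt) = e^(−1.5 × 0.64) = e^(−0.96) ≈ 0.3829.

0.3829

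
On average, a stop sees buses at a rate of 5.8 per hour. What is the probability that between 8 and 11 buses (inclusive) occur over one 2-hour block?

0.3995

Over the interval, μ = 5.8 × 2 = 11.6 (a 2-hour block = 2 hours).
P(8 ≤ N ≤ 11) = Σ_{j=8}^{11} e^(−11.6) · 11.6^j/j! ≈ 0.3995.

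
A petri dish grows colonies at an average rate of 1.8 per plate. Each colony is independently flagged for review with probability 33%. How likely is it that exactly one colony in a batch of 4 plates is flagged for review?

0.2208

Thinning: the colonies that are flagged for review themselves form a Poisson process with rate 0.33 × 1.8 = 0.594 per plate.
Over the interval, μ = 0.594 × 4 = 2.376 (a batch of 4 plates = 4 plates).
P(N = 1) = e^(−2.376) · 2.376^1/1! ≈ 0.2208.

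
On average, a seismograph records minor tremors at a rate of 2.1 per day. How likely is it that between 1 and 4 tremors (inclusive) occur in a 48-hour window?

Over the interval, μ = 2.1 × 2 = 4.2 (a 48-hour window = 2 days).
P(1 ≤ N ≤ 4) = Σ_{j=1}^{4} e^(−4.2) · 4.2^j/j! ≈ 0.5748.

0.5748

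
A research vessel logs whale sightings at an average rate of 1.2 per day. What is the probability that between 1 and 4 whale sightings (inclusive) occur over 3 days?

Over the interval, μ = 1.2 × 3 = 3.6 (3 days).
P(1 ≤ N ≤ 4) = Σ_{j=1}^{4} e^(−3.6) · 3.6^j/j! ≈ 0.6791.

0.6791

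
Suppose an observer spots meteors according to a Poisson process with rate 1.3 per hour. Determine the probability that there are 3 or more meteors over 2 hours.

0.4816

Over the interval, μ = 1.3 × 2 = 2.6 (2 hours).
P(N ≥ 3) = 1 − P(N ≤ 2) = 1 − Σ_{j=0}^{2} e^(−μ) μ^j/j! ≈ 0.4816.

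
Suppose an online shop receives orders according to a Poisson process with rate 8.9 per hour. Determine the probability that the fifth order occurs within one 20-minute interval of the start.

0.1792

Over the interval, μ = 8.9 × 1/3 ≈ 2.96667 (a 20-minute interval = 1/3 hours).
The fifth arrival falls in the interval iff at least 5 events occur there: P(S_5 ≤ t) = P(N ≥ 5) = 1 − P(N ≤ 4) ≈ 0.1792.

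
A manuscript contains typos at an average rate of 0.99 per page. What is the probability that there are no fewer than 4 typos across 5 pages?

0.7279

Over the interval, μ = 0.99 × 5 = 4.95 (5 pages).
P(N ≥ 4) = 1 − P(N ≤ 3) = 1 − Σ_{j=0}^{3} e^(−μ) μ^j/j! ≈ 0.7279.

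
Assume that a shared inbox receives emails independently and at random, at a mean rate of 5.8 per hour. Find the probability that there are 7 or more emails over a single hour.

With mean μ = 5.8 per hour,
P(N ≥ 7) = 1 − P(N ≤ 6) = 1 − Σ_{j=0}^{6} e^(−μ) μ^j/j! ≈ 0.3616.

0.3616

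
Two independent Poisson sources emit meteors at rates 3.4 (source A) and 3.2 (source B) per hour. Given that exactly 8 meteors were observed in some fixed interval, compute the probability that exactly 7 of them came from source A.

0.0373

Given the total, each event is independently from source A with probability p = λ_A/(λ_A+λ_B) = 3.4/6.6 ≈ 0.5152.
So K ~ Binomial(8, 3.4/6.6): P(K = 7) = C(8,7) · (3.4/6.6)^7 · (3.2/6.6)^1 ≈ 0.0373.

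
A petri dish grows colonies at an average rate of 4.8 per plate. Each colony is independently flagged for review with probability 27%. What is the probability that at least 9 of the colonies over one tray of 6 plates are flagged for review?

Thinning: the colonies that are flagged for review themselves form a Poisson process with rate 0.27 × 4.8 = 1.296 per plate.
Over the interval, μ = 1.296 × 6 = 7.776 (a tray of 6 plates = 6 plates).
P(N ≥ 9) = 1 − P(N ≤ 8) ≈ 0.3762.

0.3762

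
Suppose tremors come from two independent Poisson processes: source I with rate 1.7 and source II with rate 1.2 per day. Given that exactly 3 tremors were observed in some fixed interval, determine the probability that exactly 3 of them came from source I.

0.2014

Given the total, each event is independently from source I with probability p = λ_I/(λ_I+λ_II) = 1.7/2.9 ≈ 0.5862.
So K ~ Binomial(3, 1.7/2.9): P(K = 3) = C(3,3) · (1.7/2.9)^3 · (1.2/2.9)^0 ≈ 0.2014.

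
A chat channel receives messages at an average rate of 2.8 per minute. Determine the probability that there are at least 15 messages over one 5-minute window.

0.4296

Over the interval, μ = 2.8 × 5 = 14 (a 5-minute window = 5 minutes).
P(N ≥ 15) = 1 − P(N ≤ 14) = 1 − Σ_{j=0}^{14} e^(−μ) μ^j/j! ≈ 0.4296.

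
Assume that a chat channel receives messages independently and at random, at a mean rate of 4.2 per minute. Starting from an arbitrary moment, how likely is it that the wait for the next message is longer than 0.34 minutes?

The wait for the next event is exponential with rate λ = 4.2 per minute.
P(T > 0.34) = e^(−λt) = e^(−4.2 × 0.34) = e^(−1.428) ≈ 0.2398.

0.2398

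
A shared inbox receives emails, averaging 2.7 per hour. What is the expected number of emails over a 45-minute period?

2.025

E[N] = λt = 2.7 × 0.75 = 2.025 (a 45-minute period = 0.75 hours).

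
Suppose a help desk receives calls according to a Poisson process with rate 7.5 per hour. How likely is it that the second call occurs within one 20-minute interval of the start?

0.7127

Over the interval, μ = 7.5 × 1/3 = 2.5 (a 20-minute interval = 1/3 hours).
The second arrival falls in the interval iff at least 2 events occur there: P(S_2 ≤ t) = P(N ≥ 2) = 1 − P(N ≤ 1) ≈ 0.7127.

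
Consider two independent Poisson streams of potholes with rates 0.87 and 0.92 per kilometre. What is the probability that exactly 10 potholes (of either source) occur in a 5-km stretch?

Independent Poisson processes superpose: combined rate λ = 0.87 + 0.92 = 1.79 per kilometre.
Over the interval, μ = 1.79 × 5 = 8.95 (a 5-km stretch = 5 kilometres).
P(N = 10) = e^(−8.95) · 8.95^10/10! ≈ 0.1179.

0.1179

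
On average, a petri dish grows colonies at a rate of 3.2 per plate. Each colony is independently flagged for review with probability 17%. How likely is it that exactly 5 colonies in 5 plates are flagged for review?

0.0817

Thinning: the colonies that are flagged for review themselves form a Poisson process with rate 0.17 × 3.2 = 0.544 per plate.
Over the interval, μ = 0.544 × 5 = 2.72 (5 plates).
P(N = 5) = e^(−2.72) · 2.72^5/5! ≈ 0.0817.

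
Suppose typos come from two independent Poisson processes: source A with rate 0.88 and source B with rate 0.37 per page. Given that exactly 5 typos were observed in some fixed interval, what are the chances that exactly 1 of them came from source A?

0.0270

Given the total, each event is independently from source A with probability p = λ_A/(λ_A+λ_B) = 0.88/1.25 = 0.7040.
So K ~ Binomial(5, 0.88/1.25): P(K = 1) = C(5,1) · (0.88/1.25)^1 · (0.37/1.25)^4 ≈ 0.0270.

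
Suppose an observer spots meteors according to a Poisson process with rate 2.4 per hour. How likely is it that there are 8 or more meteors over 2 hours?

0.1133

Over the interval, μ = 2.4 × 2 = 4.8 (2 hours).
P(N ≥ 8) = 1 − P(N ≤ 7) = 1 − Σ_{j=0}^{7} e^(−μ) μ^j/j! ≈ 0.1133.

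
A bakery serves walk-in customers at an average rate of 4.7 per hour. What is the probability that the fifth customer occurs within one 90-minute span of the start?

Over the interval, μ = 4.7 × 1.5 = 7.05 (a 90-minute span = 1.5 hours).
The fifth arrival falls in the interval iff at least 5 events occur there: P(S_5 ≤ t) = P(N ≥ 5) = 1 − P(N ≤ 4) ≈ 0.8315.

0.8315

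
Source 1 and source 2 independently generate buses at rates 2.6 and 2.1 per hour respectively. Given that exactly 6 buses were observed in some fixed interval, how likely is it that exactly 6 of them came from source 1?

0.0287

Given the total, each event is independently from source 1 with probability p = λ_1/(λ_1+λ_2) = 2.6/4.7 ≈ 0.5532.
So K ~ Binomial(6, 2.6/4.7): P(K = 6) = C(6,6) · (2.6/4.7)^6 · (2.1/4.7)^0 ≈ 0.0287.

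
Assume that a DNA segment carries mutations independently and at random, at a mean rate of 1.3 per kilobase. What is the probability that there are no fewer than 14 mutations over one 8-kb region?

Over the interval, μ = 1.3 × 8 = 10.4 (an 8-kb region = 8 kilobases).
P(N ≥ 14) = 1 − P(N ≤ 13) = 1 − Σ_{j=0}^{13} e^(−μ) μ^j/j! ≈ 0.1664.

0.1664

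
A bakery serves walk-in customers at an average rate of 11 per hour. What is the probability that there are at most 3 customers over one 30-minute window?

0.2017

Over the interval, μ = 11 × 0.5 = 5.5 (a 30-minute window = 0.5 hours).
P(N ≤ 3) = Σ_{j=0}^{3} e^(−μ) μ^j/j! ≈ 0.2017.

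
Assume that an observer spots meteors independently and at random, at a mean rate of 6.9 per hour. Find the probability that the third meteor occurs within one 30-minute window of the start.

Over the interval, μ = 6.9 × 0.5 = 3.45 (a 30-minute window = 0.5 hours).
The third arrival falls in the interval iff at least 3 events occur there: P(S_3 ≤ t) = P(N ≥ 3) = 1 − P(N ≤ 2) ≈ 0.6698.

0.6698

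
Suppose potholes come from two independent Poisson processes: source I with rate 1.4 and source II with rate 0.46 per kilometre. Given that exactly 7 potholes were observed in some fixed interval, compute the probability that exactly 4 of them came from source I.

Given the total, each event is independently from source I with probability p = λ_I/(λ_I+λ_II) = 1.4/1.86 ≈ 0.7527.
So K ~ Binomial(7, 1.4/1.86): P(K = 4) = C(7,4) · (1.4/1.86)^4 · (0.46/1.86)^3 ≈ 0.1699.

0.1699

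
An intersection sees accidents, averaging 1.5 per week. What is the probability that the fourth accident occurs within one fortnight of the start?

0.3528

Over the interval, μ = 1.5 × 2 = 3 (a fortnight = 2 weeks).
The fourth arrival falls in the interval iff at least 4 events occur there: P(S_4 ≤ t) = P(N ≥ 4) = 1 − P(N ≤ 3) ≈ 0.3528.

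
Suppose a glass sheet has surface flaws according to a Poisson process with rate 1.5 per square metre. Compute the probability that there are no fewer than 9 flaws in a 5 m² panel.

Over the interval, μ = 1.5 × 5 = 7.5 (a 5 m² panel = 5 square metres).
P(N ≥ 9) = 1 − P(N ≤ 8) = 1 − Σ_{j=0}^{8} e^(−μ) μ^j/j! ≈ 0.3380.

0.3380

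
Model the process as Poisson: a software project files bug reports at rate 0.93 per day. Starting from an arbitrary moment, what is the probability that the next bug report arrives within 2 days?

0.8443

Inter-arrival times are exponential with rate λ = 0.93 per day.
P(T ≤ 2) = 1 − e^(−λt) = 1 − e^(−0.93 × 2) = 1 − e^(−1.86) ≈ 0.8443.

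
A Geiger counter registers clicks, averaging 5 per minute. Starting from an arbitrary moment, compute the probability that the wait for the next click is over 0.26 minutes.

The wait for the next event is exponential with rate λ = 5 per minute.
P(T > 0.26) = e^(−λt) = e^(−5 × 0.26) = e^(−1.3) ≈ 0.2725.

0.2725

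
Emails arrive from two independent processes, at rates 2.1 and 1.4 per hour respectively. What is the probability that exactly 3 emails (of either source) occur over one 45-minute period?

Independent Poisson processes superpose: combined rate λ = 2.1 + 1.4 = 3.5 per hour.
Over the interval, μ = 3.5 × 0.75 = 2.625 (a 45-minute period = 0.75 hours).
P(N = 3) = e^(−2.625) · 2.625^3/3! ≈ 0.2184.

0.2184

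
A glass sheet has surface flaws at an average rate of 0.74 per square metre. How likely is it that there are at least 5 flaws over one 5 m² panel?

Over the interval, μ = 0.74 × 5 = 3.7 (a 5 m² panel = 5 square metres).
P(N ≥ 5) = 1 − P(N ≤ 4) = 1 − Σ_{j=0}^{4} e^(−μ) μ^j/j! ≈ 0.3128.

0.3128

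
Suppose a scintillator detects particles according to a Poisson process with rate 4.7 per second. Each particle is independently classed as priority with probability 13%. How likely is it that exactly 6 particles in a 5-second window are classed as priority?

0.0532

Thinning: the particles that are classed as priority themselves form a Poisson process with rate 0.13 × 4.7 = 0.611 per second.
Over the interval, μ = 0.611 × 5 = 3.055 (a 5-second window = 5 seconds).
P(N = 6) = e^(−3.055) · 3.055^6/6! ≈ 0.0532.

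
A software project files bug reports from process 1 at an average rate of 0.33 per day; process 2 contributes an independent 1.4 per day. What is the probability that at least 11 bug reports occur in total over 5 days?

0.2534

Independent Poisson processes superpose: combined rate λ = 0.33 + 1.4 = 1.73 per day.
Over the interval, μ = 1.73 × 5 = 8.65 (5 days).
P(N ≥ 11) = 1 − P(N ≤ 10) ≈ 0.2534.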